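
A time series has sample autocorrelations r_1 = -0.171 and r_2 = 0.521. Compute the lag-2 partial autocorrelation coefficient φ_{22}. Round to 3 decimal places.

0.507

φ_{22} = (r_2 − r_1²) / (1 − r_1²)
r_1² = (-0.171)² = 0.029241
Numerator = 0.521 − 0.0292 = 0.4918; denominator = 1 − 0.0292 = 0.9708
φ_{22} = 0.4918 / 0.9708 = 0.507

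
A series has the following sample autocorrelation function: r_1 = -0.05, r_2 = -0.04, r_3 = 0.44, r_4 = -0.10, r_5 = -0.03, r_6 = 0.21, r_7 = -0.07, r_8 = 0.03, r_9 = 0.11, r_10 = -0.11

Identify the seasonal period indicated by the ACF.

3

The largest autocorrelation is r_3 = 0.44, with a weaker echo at lag 6 (0.21); the remaining lags stay at or below 0.11.
The dominant spike at lag 3 indicates a seasonal period of 3.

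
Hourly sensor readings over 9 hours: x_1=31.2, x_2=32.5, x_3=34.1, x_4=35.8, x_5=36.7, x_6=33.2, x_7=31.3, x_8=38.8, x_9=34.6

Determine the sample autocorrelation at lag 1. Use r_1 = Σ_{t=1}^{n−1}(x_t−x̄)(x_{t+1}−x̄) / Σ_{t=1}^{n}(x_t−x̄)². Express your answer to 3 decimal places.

Mean x̄ = (31.2 + 32.5 + 34.1 + 35.8 + 36.7 + 33.2 + 31.3 + 38.8 + 34.6)/9 = 34.2444
Numerator Σ_{t=1}^{8}(x_t−x̄)(x_{t+1}−x̄) = -2.1253
Denominator Σ(x_t−x̄)² = 51.4222
r_1 = -2.1253 / 51.4222 = -0.041

-0.041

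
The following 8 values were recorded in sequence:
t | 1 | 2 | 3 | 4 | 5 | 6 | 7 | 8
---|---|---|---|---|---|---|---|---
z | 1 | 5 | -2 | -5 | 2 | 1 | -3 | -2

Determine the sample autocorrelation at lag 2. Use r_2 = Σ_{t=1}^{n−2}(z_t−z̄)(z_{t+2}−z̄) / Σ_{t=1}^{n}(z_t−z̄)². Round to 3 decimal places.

Mean z̄ = (1 + 5 − 2 − 5 + 2 + 1 − 3 − 2)/8 = -0.3750
Deviations from mean: 1.3750, 5.3750, -1.6250, -4.6250, 2.3750, 1.3750, -2.6250, -1.6250
Numerator Σ_{t=1}^{6}(z_t−z̄)(z_{t+2}−z̄) = -45.7813
Denominator Σ(z_t−z̄)² = 71.8750
r_2 = -45.7813 / 71.8750 = -0.637

-0.637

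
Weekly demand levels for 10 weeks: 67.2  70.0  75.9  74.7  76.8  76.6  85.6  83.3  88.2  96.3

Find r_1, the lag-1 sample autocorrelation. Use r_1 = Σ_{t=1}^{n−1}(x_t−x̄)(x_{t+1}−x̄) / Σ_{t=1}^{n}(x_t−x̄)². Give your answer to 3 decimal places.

0.532

Mean x̄ = (67.2 + 70.0 + 75.9 + 74.7 + 76.8 + 76.6 + 85.6 + 83.3 + 88.2 + 96.3)/10 = 79.4600
Numerator Σ_{t=1}^{9}(x_t−x̄)(x_{t+1}−x̄) = 373.6324
Denominator Σ(x_t−x̄)² = 702.8040
r_1 = 373.6324 / 702.8040 = 0.532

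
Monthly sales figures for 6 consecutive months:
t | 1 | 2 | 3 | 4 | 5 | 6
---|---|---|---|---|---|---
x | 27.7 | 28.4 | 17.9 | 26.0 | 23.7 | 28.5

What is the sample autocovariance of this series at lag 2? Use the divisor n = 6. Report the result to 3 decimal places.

-0.179

Mean x̄ = (27.7 + 28.4 + 17.9 + 26.0 + 23.7 + 28.5)/6 = 25.3667
Deviations: 2.3333, 3.0333, -7.4667, 0.6333, -1.6667, 3.1333
Σ_{t=1}^{4}(x_t−x̄)(x_{t+2}−x̄) = -1.0722
γ_2 = -1.0722 / 6 = -0.179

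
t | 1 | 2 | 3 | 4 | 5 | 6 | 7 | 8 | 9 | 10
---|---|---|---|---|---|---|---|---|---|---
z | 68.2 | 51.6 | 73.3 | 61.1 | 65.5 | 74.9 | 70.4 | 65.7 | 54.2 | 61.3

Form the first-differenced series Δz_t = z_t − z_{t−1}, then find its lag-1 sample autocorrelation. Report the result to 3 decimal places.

First differences Δz: -16.6, 21.7, -12.2, 4.4, 9.4, -4.5, -4.7, -11.5, 7.1
Mean of differences = -0.7667
Numerator Σ(Δz_t−Δz̄)(Δz_{t+1}−Δz̄) = -684.6244
Denominator Σ(Δz_t−Δz̄)² = 1222.7200
r_1(Δz) = -684.6244 / 1222.7200 = -0.560

-0.560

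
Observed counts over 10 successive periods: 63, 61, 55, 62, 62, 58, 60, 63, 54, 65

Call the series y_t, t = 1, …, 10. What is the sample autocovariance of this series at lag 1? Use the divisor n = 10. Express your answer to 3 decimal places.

-5.859

Mean ȳ = (63 + 61 + 55 + 62 + 62 + 58 + 60 + 63 + 54 + 65)/10 = 60.3000
Σ_{t=1}^{9}(y_t−ȳ)(y_{t+1}−ȳ) = -58.5900
γ_1 = -58.5900 / 10 = -5.859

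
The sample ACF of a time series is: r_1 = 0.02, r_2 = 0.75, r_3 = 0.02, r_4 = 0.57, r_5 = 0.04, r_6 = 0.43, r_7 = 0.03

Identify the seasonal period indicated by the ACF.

The largest autocorrelation is r_2 = 0.75, with weaker echoes at lags 4 (0.57) and 6 (0.43); the remaining lags stay at or below 0.04.
The dominant spike at lag 2 indicates a seasonal period of 2.

2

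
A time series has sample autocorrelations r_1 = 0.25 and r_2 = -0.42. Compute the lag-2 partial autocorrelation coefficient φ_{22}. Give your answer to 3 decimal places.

-0.515

φ_{22} = (r_2 − r_1²) / (1 − r_1²)
r_1² = (0.25)² = 0.0625
Numerator = -0.42 − 0.0625 = -0.4825; denominator = 1 − 0.0625 = 0.9375
φ_{22} = -0.4825 / 0.9375 = -0.515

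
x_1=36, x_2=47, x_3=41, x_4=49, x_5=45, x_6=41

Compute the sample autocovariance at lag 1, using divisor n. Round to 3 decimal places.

-6.949

Mean x̄ = (36 + 47 + 41 + 49 + 45 + 41)/6 = 43.1667
Σ_{t=1}^{5}(x_t−x̄)(x_{t+1}−x̄) = -41.6944
γ_1 = -41.6944 / 6 = -6.949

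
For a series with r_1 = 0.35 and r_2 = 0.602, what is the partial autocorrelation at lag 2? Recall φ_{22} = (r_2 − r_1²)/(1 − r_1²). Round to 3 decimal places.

φ_{22} = (r_2 − r_1²) / (1 − r_1²)
r_1² = (0.35)² = 0.1225
Numerator = 0.602 − 0.1225 = 0.4795; denominator = 1 − 0.1225 = 0.8775
φ_{22} = 0.4795 / 0.8775 = 0.546

0.546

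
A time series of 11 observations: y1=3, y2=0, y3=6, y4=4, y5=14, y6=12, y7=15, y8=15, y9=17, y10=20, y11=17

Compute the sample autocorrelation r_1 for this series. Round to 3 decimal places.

0.686

Mean ȳ = (3 + 0 + 6 + 4 + 14 + 12 + 15 + 15 + 17 + 20 + 17)/11 = 11.1818
Numerator Σ_{t=1}^{10}(y_t−ȳ)(y_{t+1}−ȳ) = 311.2397
Denominator Σ(y_t−ȳ)² = 453.6364
r_1 = 311.2397 / 453.6364 = 0.686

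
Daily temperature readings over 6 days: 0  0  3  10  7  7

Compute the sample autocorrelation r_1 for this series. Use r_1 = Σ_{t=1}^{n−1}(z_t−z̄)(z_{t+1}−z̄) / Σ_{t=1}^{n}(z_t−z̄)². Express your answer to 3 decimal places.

0.453

Mean z̄ = (0 + 0 + 3 + 10 + 7 + 7)/6 = 4.5000
Deviations from mean: -4.5000, -4.5000, -1.5000, 5.5000, 2.5000, 2.5000
Σ(z_t−z̄)(z_{t+1}−z̄) = (20.2500) + (6.7500) + (-8.2500) + (13.7500) + (6.2500) = 38.7500
Denominator Σ(z_t−z̄)² = 85.5000
r_1 = 38.7500 / 85.5000 = 0.453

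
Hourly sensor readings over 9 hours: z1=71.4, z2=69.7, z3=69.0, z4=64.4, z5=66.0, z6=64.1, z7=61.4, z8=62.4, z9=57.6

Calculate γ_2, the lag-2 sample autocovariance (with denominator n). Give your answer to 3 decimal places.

5.854

Mean z̄ = (71.4 + 69.7 + 69.0 + 64.4 + 66.0 + 64.1 + 61.4 + 62.4 + 57.6)/9 = 65.1111
Σ_{t=1}^{7}(z_t−z̄)(z_{t+2}−z̄) = 52.6864
γ_2 = 52.6864 / 9 = 5.854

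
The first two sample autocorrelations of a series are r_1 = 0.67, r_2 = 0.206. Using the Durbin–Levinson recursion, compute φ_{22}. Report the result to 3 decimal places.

φ_{22} = (r_2 − r_1²) / (1 − r_1²)
r_1² = (0.67)² = 0.4489
Numerator = 0.206 − 0.4489 = -0.2429; denominator = 1 − 0.4489 = 0.5511
φ_{22} = -0.2429 / 0.5511 = -0.441

-0.441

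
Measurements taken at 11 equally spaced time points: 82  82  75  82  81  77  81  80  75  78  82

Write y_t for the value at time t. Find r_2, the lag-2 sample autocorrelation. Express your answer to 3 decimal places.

Mean ȳ = (82 + 82 + 75 + 82 + 81 + 77 + 81 + 80 + 75 + 78 + 82)/11 = 79.5455
Numerator Σ_{t=1}^{9}(y_t−ȳ)(y_{t+2}−ȳ) = -35.5041
Denominator Σ(y_t−ȳ)² = 78.7273
r_2 = -35.5041 / 78.7273 = -0.451

-0.451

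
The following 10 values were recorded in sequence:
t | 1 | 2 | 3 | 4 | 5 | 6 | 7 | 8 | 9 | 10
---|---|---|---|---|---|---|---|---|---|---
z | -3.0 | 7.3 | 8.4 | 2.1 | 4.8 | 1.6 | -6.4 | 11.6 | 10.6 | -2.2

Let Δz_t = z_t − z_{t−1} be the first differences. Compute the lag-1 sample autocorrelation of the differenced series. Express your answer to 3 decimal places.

-0.202

First differences Δz: 10.3, 1.1, -6.3, 2.7, -3.2, -8.0, 18.0, -1.0, -12.8
Mean of differences = 0.0889
Numerator Σ(Δz_t−Δz̄)(Δz_{t+1}−Δz̄) = -145.1512
Denominator Σ(Δz_t−Δz̄)² = 717.2889
r_1(Δz) = -145.1512 / 717.2889 = -0.202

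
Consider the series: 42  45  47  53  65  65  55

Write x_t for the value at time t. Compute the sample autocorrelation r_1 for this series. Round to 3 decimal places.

0.590

Mean x̄ = (42 + 45 + 47 + 53 + 65 + 65 + 55)/7 = 53.1429
Deviations from mean: -11.1429, -8.1429, -6.1429, -0.1429, 11.8571, 11.8571, 1.8571
Numerator Σ_{t=1}^{6}(x_t−x̄)(x_{t+1}−x̄) = 302.5510
Denominator Σ(x_t−x̄)² = 512.8571
r_1 = 302.5510 / 512.8571 = 0.590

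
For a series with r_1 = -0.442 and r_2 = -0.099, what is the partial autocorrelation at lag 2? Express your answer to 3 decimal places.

φ_{22} = (r_2 − r_1²) / (1 − r_1²)
r_1² = (-0.442)² = 0.195364
Numerator = -0.099 − 0.1954 = -0.2944; denominator = 1 − 0.1954 = 0.8046
φ_{22} = -0.2944 / 0.8046 = -0.366

-0.366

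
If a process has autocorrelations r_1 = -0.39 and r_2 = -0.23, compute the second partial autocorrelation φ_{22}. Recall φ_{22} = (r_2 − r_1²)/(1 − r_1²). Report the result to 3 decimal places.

φ_{22} = (r_2 − r_1²) / (1 − r_1²)
r_1² = (-0.39)² = 0.1521
Numerator = -0.23 − 0.1521 = -0.3821; denominator = 1 − 0.1521 = 0.8479
φ_{22} = -0.3821 / 0.8479 = -0.451

-0.451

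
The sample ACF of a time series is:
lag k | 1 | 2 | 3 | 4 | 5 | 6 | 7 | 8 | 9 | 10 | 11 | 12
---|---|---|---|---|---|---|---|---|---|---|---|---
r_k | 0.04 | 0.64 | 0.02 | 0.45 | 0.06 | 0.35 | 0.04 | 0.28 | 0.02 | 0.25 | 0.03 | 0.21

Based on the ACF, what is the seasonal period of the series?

2

The largest autocorrelation is r_2 = 0.64, with weaker echoes at lags 4 (0.45), 6 (0.35), 8 (0.28), 10 (0.25) and 12 (0.21); the remaining lags stay at or below 0.06.
The dominant spike at lag 2 indicates a seasonal period of 2.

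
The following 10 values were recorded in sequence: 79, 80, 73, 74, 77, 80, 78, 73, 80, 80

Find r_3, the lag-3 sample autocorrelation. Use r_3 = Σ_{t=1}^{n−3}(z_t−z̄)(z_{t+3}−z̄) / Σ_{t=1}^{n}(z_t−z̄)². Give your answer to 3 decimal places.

-0.123

Mean z̄ = (79 + 80 + 73 + 74 + 77 + 80 + 78 + 73 + 80 + 80)/10 = 77.4000
Σ(z_t−z̄)(z_{t+3}−z̄) = (-5.4400) + (-1.0400) + (-11.4400) + (-2.0400) + (1.7600) + (6.7600) + (1.5600) = -9.8800
Denominator Σ(z_t−z̄)² = 80.4000
r_3 = -9.8800 / 80.4000 = -0.123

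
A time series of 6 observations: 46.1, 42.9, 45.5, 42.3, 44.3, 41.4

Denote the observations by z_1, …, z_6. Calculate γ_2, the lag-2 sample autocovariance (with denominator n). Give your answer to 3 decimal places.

Mean z̄ = (46.1 + 42.9 + 45.5 + 42.3 + 44.3 + 41.4)/6 = 43.7500
Deviations: 2.3500, -0.8500, 1.7500, -1.4500, 0.5500, -2.3500
Σ_{t=1}^{4}(z_t−z̄)(z_{t+2}−z̄) = 9.7150
γ_2 = 9.7150 / 6 = 1.619

1.619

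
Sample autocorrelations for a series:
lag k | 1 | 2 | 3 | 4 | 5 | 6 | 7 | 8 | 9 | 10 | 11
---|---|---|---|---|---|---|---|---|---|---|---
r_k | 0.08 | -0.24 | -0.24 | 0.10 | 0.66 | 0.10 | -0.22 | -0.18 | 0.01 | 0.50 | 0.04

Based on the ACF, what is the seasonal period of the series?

5

The largest autocorrelation is r_5 = 0.66, with a weaker echo at lag 10 (0.50); the remaining lags stay at or below 0.10.
The dominant spike at lag 5 indicates a seasonal period of 5.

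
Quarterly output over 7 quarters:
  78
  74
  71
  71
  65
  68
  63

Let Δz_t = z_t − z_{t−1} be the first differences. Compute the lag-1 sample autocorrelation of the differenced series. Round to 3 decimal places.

First differences Δz: -4, -3, 0, -6, 3, -5
Mean of differences = -2.5000
Numerator Σ(Δz_t−Δz̄)(Δz_{t+1}−Δz̄) = -42.2500
Denominator Σ(Δz_t−Δz̄)² = 57.5000
r_1(Δz) = -42.2500 / 57.5000 = -0.735

-0.735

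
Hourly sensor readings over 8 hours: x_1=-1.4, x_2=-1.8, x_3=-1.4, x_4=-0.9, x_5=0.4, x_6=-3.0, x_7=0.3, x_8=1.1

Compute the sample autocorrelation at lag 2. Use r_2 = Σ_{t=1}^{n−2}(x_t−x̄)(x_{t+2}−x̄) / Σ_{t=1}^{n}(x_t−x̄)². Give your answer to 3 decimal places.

Mean x̄ = (-1.4 − 1.8 − 1.4 − 0.9 + 0.4 − 3.0 + 0.3 + 1.1)/8 = -0.8375
Deviations from mean: -0.5625, -0.9625, -0.5625, -0.0625, 1.2375, -2.1625, 1.1375, 1.9375
Σ(x_t−x̄)(x_{t+2}−x̄) = (0.3164) + (0.0602) + (-0.6961) + (0.1352) + (1.4077) + (-4.1898) = -2.9666
Denominator Σ(x_t−x̄)² = 12.8188
r_2 = -2.9666 / 12.8188 = -0.231

-0.231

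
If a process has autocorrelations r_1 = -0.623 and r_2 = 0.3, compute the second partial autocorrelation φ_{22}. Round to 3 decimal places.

φ_{22} = (r_2 − r_1²) / (1 − r_1²)
r_1² = (-0.623)² = 0.388129
Numerator = 0.3 − 0.3881 = -0.0881; denominator = 1 − 0.3881 = 0.6119
φ_{22} = -0.0881 / 0.6119 = -0.144

-0.144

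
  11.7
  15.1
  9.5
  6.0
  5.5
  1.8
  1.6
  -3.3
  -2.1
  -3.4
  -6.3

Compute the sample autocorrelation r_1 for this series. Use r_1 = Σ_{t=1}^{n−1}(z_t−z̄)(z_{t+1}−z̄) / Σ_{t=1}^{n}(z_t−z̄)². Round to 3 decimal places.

Mean z̄ = (11.7 + 15.1 + 9.5 + 6.0 + 5.5 + 1.8 + 1.6 − 3.3 − 2.1 − 3.4 − 6.3)/11 = 3.2818
Numerator Σ_{t=1}^{10}(z_t−z̄)(z_{t+1}−z̄) = 341.5879
Denominator Σ(z_t−z̄)² = 475.2764
r_1 = 341.5879 / 475.2764 = 0.719

0.719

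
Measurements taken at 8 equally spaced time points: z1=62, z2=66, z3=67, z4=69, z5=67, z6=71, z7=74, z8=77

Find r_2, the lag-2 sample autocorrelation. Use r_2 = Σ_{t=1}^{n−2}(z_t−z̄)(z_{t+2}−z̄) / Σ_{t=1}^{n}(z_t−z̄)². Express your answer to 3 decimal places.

Mean z̄ = (62 + 66 + 67 + 69 + 67 + 71 + 74 + 77)/8 = 69.1250
Deviations from mean: -7.1250, -3.1250, -2.1250, -0.1250, -2.1250, 1.8750, 4.8750, 7.8750
Numerator Σ_{t=1}^{6}(z_t−z̄)(z_{t+2}−z̄) = 24.2188
Denominator Σ(z_t−z̄)² = 158.8750
r_2 = 24.2188 / 158.8750 = 0.152

0.152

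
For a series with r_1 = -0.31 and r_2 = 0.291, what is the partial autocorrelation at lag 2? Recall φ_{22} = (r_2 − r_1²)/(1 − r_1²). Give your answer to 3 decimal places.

φ_{22} = (r_2 − r_1²) / (1 − r_1²)
r_1² = (-0.31)² = 0.0961
Numerator = 0.291 − 0.0961 = 0.1949; denominator = 1 − 0.0961 = 0.9039
φ_{22} = 0.1949 / 0.9039 = 0.216

0.216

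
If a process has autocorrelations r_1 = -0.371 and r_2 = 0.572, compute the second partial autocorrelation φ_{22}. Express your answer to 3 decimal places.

0.504

φ_{22} = (r_2 − r_1²) / (1 − r_1²)
r_1² = (-0.371)² = 0.137641
Numerator = 0.572 − 0.1376 = 0.4344; denominator = 1 − 0.1376 = 0.8624
φ_{22} = 0.4344 / 0.8624 = 0.504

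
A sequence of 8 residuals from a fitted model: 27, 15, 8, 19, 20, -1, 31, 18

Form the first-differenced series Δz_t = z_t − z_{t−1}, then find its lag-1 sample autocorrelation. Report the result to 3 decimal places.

First differences Δz: -12, -7, 11, 1, -21, 32, -13
Mean of differences = -1.2857
Numerator Σ(Δz_t−Δz̄)(Δz_{t+1}−Δz̄) = -1072.0816
Denominator Σ(Δz_t−Δz̄)² = 1937.4286
r_1(Δz) = -1072.0816 / 1937.4286 = -0.553

-0.553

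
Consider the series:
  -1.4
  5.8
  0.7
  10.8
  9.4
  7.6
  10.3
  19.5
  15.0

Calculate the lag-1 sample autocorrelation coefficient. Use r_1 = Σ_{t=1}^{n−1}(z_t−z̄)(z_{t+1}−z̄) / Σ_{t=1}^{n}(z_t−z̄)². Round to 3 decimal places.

0.354

Mean z̄ = (-1.4 + 5.8 + 0.7 + 10.8 + 9.4 + 7.6 + 10.3 + 19.5 + 15.0)/9 = 8.6333
Numerator Σ_{t=1}^{8}(z_t−z̄)(z_{t+1}−z̄) = 120.1589
Denominator Σ(z_t−z̄)² = 339.3800
r_1 = 120.1589 / 339.3800 = 0.354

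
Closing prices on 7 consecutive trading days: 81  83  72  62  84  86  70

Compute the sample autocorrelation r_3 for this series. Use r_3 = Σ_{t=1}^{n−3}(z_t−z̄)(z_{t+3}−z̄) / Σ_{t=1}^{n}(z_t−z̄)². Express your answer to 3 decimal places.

0.083

Mean z̄ = (81 + 83 + 72 + 62 + 84 + 86 + 70)/7 = 76.8571
Numerator Σ_{t=1}^{4}(z_t−z̄)(z_{t+3}−z̄) = 39.7959
Denominator Σ(z_t−z̄)² = 480.8571
r_3 = 39.7959 / 480.8571 = 0.083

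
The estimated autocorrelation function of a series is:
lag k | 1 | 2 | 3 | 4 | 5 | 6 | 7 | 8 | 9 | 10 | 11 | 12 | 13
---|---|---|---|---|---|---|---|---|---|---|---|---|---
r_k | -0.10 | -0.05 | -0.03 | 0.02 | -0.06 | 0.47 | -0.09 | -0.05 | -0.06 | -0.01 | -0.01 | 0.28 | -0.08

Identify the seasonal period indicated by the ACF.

The largest autocorrelation is r_6 = 0.47, with a weaker echo at lag 12 (0.28); the remaining lags stay at or below 0.02.
The dominant spike at lag 6 indicates a seasonal period of 6.

6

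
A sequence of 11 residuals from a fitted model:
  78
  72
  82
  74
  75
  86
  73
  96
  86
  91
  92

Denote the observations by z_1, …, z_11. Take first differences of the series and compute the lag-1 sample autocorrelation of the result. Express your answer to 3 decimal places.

First differences Δz: -6, 10, -8, 1, 11, -13, 23, -10, 5, 1
Mean of differences = 1.4000
Numerator Σ(Δz_t−Δz̄)(Δz_{t+1}−Δz̄) = -882.5600
Denominator Σ(Δz_t−Δz̄)² = 1126.4000
r_1(Δz) = -882.5600 / 1126.4000 = -0.784

-0.784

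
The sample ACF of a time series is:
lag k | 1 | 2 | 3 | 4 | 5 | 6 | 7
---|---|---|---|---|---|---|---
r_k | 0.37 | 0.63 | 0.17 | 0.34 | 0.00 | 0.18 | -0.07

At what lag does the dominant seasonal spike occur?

The largest autocorrelation is r_2 = 0.63; the remaining lags stay at or below 0.37.
The dominant spike at lag 2 indicates a seasonal period of 2.

2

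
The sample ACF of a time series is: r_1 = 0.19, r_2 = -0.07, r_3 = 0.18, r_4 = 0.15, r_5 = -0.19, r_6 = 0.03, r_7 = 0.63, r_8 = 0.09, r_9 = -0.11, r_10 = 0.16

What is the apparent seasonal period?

The largest autocorrelation is r_7 = 0.63; the remaining lags stay at or below 0.19.
The dominant spike at lag 7 indicates a seasonal period of 7.

7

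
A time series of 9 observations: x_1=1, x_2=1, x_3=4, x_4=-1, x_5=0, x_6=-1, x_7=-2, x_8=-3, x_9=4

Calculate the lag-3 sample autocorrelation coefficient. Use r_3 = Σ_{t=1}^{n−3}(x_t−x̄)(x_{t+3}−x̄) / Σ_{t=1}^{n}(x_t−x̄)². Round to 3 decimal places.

Mean x̄ = (1 + 1 + 4 − 1 + 0 − 1 − 2 − 3 + 4)/9 = 0.3333
Σ(x_t−x̄)(x_{t+3}−x̄) = (-0.8889) + (-0.2222) + (-4.8889) + (3.1111) + (1.1111) + (-4.8889) = -6.6667
Denominator Σ(x_t−x̄)² = 48.0000
r_3 = -6.6667 / 48.0000 = -0.139

-0.139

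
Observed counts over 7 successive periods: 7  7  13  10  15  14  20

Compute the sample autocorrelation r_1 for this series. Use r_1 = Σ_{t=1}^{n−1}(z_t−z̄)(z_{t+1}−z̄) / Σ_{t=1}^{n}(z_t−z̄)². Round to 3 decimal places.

0.260

Mean z̄ = (7 + 7 + 13 + 10 + 15 + 14 + 20)/7 = 12.2857
Deviations from mean: -5.2857, -5.2857, 0.7143, -2.2857, 2.7143, 1.7143, 7.7143
Numerator Σ_{t=1}^{6}(z_t−z̄)(z_{t+1}−z̄) = 34.2041
Denominator Σ(z_t−z̄)² = 131.4286
r_1 = 34.2041 / 131.4286 = 0.260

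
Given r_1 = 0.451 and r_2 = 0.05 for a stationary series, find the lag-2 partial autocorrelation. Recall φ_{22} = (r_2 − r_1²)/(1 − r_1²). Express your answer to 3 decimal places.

-0.193

φ_{22} = (r_2 − r_1²) / (1 − r_1²)
r_1² = (0.451)² = 0.203401
Numerator = 0.05 − 0.2034 = -0.1534; denominator = 1 − 0.2034 = 0.7966
φ_{22} = -0.1534 / 0.7966 = -0.193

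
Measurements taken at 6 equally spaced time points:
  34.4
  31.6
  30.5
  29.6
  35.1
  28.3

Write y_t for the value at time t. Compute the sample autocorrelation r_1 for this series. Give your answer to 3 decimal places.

Mean ȳ = (34.4 + 31.6 + 30.5 + 29.6 + 35.1 + 28.3)/6 = 31.5833
Deviations from mean: 2.8167, 0.0167, -1.0833, -1.9833, 3.5167, -3.2833
Numerator Σ_{t=1}^{5}(y_t−ȳ)(y_{t+1}−ȳ) = -16.3436
Denominator Σ(y_t−ȳ)² = 36.1883
r_1 = -16.3436 / 36.1883 = -0.452

-0.452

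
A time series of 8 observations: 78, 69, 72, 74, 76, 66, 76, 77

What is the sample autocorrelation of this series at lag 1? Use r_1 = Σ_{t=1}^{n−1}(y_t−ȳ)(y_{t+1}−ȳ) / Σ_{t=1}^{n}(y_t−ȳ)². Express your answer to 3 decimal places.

Mean ȳ = (78 + 69 + 72 + 74 + 76 + 66 + 76 + 77)/8 = 73.5000
Numerator Σ_{t=1}^{7}(y_t−ȳ)(y_{t+1}−ȳ) = -41.7500
Denominator Σ(y_t−ȳ)² = 124.0000
r_1 = -41.7500 / 124.0000 = -0.337

-0.337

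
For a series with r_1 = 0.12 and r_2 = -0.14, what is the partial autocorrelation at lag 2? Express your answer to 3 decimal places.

-0.157

φ_{22} = (r_2 − r_1²) / (1 − r_1²)
r_1² = (0.12)² = 0.0144
Numerator = -0.14 − 0.0144 = -0.1544; denominator = 1 − 0.0144 = 0.9856
φ_{22} = -0.1544 / 0.9856 = -0.157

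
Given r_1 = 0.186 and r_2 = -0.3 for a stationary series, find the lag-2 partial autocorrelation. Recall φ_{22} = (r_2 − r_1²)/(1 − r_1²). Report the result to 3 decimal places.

φ_{22} = (r_2 − r_1²) / (1 − r_1²)
r_1² = (0.186)² = 0.034596
Numerator = -0.3 − 0.0346 = -0.3346; denominator = 1 − 0.0346 = 0.9654
φ_{22} = -0.3346 / 0.9654 = -0.347

-0.347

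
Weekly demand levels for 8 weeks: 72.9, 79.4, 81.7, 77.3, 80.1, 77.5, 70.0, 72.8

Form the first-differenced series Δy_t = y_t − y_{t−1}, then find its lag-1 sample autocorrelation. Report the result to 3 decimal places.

First differences Δy: 6.5, 2.3, -4.4, 2.8, -2.6, -7.5, 2.8
Mean of differences = -0.0143
Numerator Σ(Δy_t−Δȳ)(Δy_{t+1}−Δȳ) = -16.4045
Denominator Σ(Δy_t−Δȳ)² = 145.5886
r_1(Δy) = -16.4045 / 145.5886 = -0.113

-0.113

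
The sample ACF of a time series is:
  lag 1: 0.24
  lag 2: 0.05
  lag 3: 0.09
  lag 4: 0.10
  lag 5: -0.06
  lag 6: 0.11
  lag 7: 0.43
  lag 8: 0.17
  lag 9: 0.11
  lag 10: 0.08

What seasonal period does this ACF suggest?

7

The largest autocorrelation is r_7 = 0.43; the remaining lags stay at or below 0.24. The elevated value at lag 1 (0.24), dropping to 0.05 at lag 2, reflects decaying short-term dependence rather than seasonality.
The dominant spike at lag 7 indicates a seasonal period of 7.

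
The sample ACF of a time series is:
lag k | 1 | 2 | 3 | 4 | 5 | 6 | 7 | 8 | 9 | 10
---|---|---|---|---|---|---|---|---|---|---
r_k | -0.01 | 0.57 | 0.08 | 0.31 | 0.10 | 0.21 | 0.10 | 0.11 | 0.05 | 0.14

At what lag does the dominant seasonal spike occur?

2

The largest autocorrelation is r_2 = 0.57, with weaker echoes at lags 4 (0.31) and 6 (0.21); the remaining lags stay at or below 0.14.
The dominant spike at lag 2 indicates a seasonal period of 2.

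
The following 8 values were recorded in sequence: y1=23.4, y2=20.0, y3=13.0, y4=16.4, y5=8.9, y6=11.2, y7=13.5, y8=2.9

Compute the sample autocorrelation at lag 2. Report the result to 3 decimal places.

0.120

Mean ȳ = (23.4 + 20.0 + 13.0 + 16.4 + 8.9 + 11.2 + 13.5 + 2.9)/8 = 13.6625
Deviations from mean: 9.7375, 6.3375, -0.6625, 2.7375, -4.7625, -2.4625, -0.1625, -10.7625
Σ(y_t−ȳ)(y_{t+2}−ȳ) = (-6.4511) + (17.3489) + (3.1552) + (-6.7411) + (0.7739) + (26.5027) = 34.5884
Denominator Σ(y_t−ȳ)² = 287.5188
r_2 = 34.5884 / 287.5188 = 0.120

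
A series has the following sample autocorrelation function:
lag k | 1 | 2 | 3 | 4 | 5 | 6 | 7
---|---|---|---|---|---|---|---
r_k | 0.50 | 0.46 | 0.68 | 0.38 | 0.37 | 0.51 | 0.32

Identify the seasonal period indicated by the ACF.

The largest autocorrelation is r_3 = 0.68, with a weaker echo at lag 6 (0.51); the remaining lags stay at or below 0.50. The elevated value at lag 1 (0.50), dropping to 0.46 at lag 2, reflects decaying short-term dependence rather than seasonality.
The dominant spike at lag 3 indicates a seasonal period of 3.

3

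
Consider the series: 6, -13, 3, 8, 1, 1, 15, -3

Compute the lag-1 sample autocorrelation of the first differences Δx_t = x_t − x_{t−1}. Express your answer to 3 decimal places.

-0.397

First differences Δx: -19, 16, 5, -7, 0, 14, -18
Mean of differences = -1.2857
Numerator Σ(Δx_t−Δx̄)(Δx_{t+1}−Δx̄) = -476.6531
Denominator Σ(Δx_t−Δx̄)² = 1199.4286
r_1(Δx) = -476.6531 / 1199.4286 = -0.397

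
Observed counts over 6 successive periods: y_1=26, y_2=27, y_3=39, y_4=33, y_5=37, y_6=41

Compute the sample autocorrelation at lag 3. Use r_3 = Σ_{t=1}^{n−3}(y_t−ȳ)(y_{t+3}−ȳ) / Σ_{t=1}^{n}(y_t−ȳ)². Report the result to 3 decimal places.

Mean ȳ = (26 + 27 + 39 + 33 + 37 + 41)/6 = 33.8333
Deviations from mean: -7.8333, -6.8333, 5.1667, -0.8333, 3.1667, 7.1667
Numerator Σ_{t=1}^{3}(y_t−ȳ)(y_{t+3}−ȳ) = 21.9167
Denominator Σ(y_t−ȳ)² = 196.8333
r_3 = 21.9167 / 196.8333 = 0.111

0.111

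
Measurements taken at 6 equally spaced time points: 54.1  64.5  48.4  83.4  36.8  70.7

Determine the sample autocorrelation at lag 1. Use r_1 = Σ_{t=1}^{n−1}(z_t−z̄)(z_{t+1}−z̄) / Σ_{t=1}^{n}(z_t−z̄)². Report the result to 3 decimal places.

Mean z̄ = (54.1 + 64.5 + 48.4 + 83.4 + 36.8 + 70.7)/6 = 59.6500
Deviations from mean: -5.5500, 4.8500, -11.2500, 23.7500, -22.8500, 11.0500
Σ(z_t−z̄)(z_{t+1}−z̄) = (-26.9175) + (-54.5625) + (-267.1875) + (-542.6875) + (-252.4925) = -1143.8475
Denominator Σ(z_t−z̄)² = 1389.1750
r_1 = -1143.8475 / 1389.1750 = -0.823

-0.823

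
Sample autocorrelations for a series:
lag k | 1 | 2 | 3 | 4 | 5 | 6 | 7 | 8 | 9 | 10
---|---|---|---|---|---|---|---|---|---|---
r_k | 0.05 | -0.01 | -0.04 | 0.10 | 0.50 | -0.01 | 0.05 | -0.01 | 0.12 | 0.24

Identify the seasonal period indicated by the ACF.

5

The largest autocorrelation is r_5 = 0.50, with a weaker echo at lag 10 (0.24); the remaining lags stay at or below 0.12.
The dominant spike at lag 5 indicates a seasonal period of 5.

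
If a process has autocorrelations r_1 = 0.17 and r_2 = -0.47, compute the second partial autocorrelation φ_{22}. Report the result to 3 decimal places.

-0.514

φ_{22} = (r_2 − r_1²) / (1 − r_1²)
r_1² = (0.17)² = 0.0289
Numerator = -0.47 − 0.0289 = -0.4989; denominator = 1 − 0.0289 = 0.9711
φ_{22} = -0.4989 / 0.9711 = -0.514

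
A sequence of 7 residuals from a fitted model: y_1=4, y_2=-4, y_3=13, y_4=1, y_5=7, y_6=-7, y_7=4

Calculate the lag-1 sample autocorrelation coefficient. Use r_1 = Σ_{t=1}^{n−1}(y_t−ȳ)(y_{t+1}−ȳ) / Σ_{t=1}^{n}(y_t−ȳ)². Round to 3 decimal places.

Mean ȳ = (4 − 4 + 13 + 1 + 7 − 7 + 4)/7 = 2.5714
Deviations from mean: 1.4286, -6.5714, 10.4286, -1.5714, 4.4286, -9.5714, 1.4286
Numerator Σ_{t=1}^{6}(y_t−ȳ)(y_{t+1}−ȳ) = -157.3265
Denominator Σ(y_t−ȳ)² = 269.7143
r_1 = -157.3265 / 269.7143 = -0.583

-0.583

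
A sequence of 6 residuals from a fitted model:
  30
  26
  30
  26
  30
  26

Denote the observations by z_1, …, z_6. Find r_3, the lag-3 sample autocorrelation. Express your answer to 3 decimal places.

Mean z̄ = (30 + 26 + 30 + 26 + 30 + 26)/6 = 28.0000
Deviations from mean: 2.0000, -2.0000, 2.0000, -2.0000, 2.0000, -2.0000
Σ(z_t−z̄)(z_{t+3}−z̄) = (-4.0000) + (-4.0000) + (-4.0000) = -12.0000
Denominator Σ(z_t−z̄)² = 24.0000
r_3 = -12.0000 / 24.0000 = -0.500

-0.500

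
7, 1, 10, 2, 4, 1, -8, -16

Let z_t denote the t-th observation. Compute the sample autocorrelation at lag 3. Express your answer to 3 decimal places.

-0.108

Mean z̄ = (7 + 1 + 10 + 2 + 4 + 1 − 8 − 16)/8 = 0.1250
Deviations from mean: 6.8750, 0.8750, 9.8750, 1.8750, 3.8750, 0.8750, -8.1250, -16.1250
Σ(z_t−z̄)(z_{t+3}−z̄) = (12.8906) + (3.3906) + (8.6406) + (-15.2344) + (-62.4844) = -52.7969
Denominator Σ(z_t−z̄)² = 490.8750
r_3 = -52.7969 / 490.8750 = -0.108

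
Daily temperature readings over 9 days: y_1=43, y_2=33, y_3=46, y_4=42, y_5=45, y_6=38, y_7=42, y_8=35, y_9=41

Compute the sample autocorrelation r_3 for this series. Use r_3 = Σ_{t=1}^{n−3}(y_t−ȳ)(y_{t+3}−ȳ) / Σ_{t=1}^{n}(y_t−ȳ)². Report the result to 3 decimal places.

-0.439

Mean ȳ = (43 + 33 + 46 + 42 + 45 + 38 + 42 + 35 + 41)/9 = 40.5556
Numerator Σ_{t=1}^{6}(y_t−ȳ)(y_{t+3}−ȳ) = -67.7037
Denominator Σ(y_t−ȳ)² = 154.2222
r_3 = -67.7037 / 154.2222 = -0.439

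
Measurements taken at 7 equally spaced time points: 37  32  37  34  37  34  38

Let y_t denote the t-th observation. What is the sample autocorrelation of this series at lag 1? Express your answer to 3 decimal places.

-0.698

Mean ȳ = (37 + 32 + 37 + 34 + 37 + 34 + 38)/7 = 35.5714
Deviations from mean: 1.4286, -3.5714, 1.4286, -1.5714, 1.4286, -1.5714, 2.4286
Numerator Σ_{t=1}^{6}(y_t−ȳ)(y_{t+1}−ȳ) = -20.7551
Denominator Σ(y_t−ȳ)² = 29.7143
r_1 = -20.7551 / 29.7143 = -0.698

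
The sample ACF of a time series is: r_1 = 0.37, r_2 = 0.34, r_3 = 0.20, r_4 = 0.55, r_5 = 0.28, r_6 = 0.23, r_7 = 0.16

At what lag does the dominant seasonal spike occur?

The largest autocorrelation is r_4 = 0.55; the remaining lags stay at or below 0.37. The elevated value at lag 1 (0.37), dropping to 0.34 at lag 2, reflects decaying short-term dependence rather than seasonality.
The dominant spike at lag 4 indicates a seasonal period of 4.

4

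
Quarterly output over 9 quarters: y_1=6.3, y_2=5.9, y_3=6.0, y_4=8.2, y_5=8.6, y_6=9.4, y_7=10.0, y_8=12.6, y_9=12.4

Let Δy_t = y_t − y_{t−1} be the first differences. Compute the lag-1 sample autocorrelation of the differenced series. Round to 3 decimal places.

-0.335

First differences Δy: -0.4, 0.1, 2.2, 0.4, 0.8, 0.6, 2.6, -0.2
Mean of differences = 0.7625
Numerator Σ(Δy_t−Δȳ)(Δy_{t+1}−Δȳ) = -2.7902
Denominator Σ(Δy_t−Δȳ)² = 8.3188
r_1(Δy) = -2.7902 / 8.3188 = -0.335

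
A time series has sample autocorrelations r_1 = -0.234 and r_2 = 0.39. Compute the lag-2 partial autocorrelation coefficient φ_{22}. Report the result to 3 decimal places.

0.355

φ_{22} = (r_2 − r_1²) / (1 − r_1²)
r_1² = (-0.234)² = 0.054756
Numerator = 0.39 − 0.0548 = 0.3352; denominator = 1 − 0.0548 = 0.9452
φ_{22} = 0.3352 / 0.9452 = 0.355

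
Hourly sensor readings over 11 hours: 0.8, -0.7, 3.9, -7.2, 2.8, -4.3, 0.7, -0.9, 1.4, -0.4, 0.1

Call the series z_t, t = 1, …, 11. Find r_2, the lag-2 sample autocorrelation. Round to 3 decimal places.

0.578

Mean z̄ = (0.8 − 0.7 + 3.9 − 7.2 + 2.8 − 4.3 + 0.7 − 0.9 + 1.4 − 0.4 + 0.1)/11 = -0.3455
Numerator Σ_{t=1}^{9}(z_t−z̄)(z_{t+2}−z̄) = 55.8677
Denominator Σ(z_t−z̄)² = 96.6273
r_2 = 55.8677 / 96.6273 = 0.578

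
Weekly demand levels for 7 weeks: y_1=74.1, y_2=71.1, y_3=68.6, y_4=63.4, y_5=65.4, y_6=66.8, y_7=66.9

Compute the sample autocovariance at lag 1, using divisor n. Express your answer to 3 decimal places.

Mean ȳ = (74.1 + 71.1 + 68.6 + 63.4 + 65.4 + 66.8 + 66.9)/7 = 68.0429
Σ_{t=1}^{6}(y_t−ȳ)(y_{t+1}−ȳ) = 34.6096
γ_1 = 34.6096 / 7 = 4.944

4.944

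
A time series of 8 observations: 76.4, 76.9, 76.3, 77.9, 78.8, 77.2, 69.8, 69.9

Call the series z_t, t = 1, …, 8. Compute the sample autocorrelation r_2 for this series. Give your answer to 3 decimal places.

-0.193

Mean z̄ = (76.4 + 76.9 + 76.3 + 77.9 + 78.8 + 77.2 + 69.8 + 69.9)/8 = 75.4000
Deviations from mean: 1.0000, 1.5000, 0.9000, 2.5000, 3.4000, 1.8000, -5.6000, -5.5000
Σ(z_t−z̄)(z_{t+2}−z̄) = (0.9000) + (3.7500) + (3.0600) + (4.5000) + (-19.0400) + (-9.9000) = -16.7300
Denominator Σ(z_t−z̄)² = 86.7200
r_2 = -16.7300 / 86.7200 = -0.193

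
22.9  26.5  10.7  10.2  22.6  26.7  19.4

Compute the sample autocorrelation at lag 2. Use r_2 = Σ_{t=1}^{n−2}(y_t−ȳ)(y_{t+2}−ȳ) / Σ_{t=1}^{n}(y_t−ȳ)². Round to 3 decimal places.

-0.647

Mean ȳ = (22.9 + 26.5 + 10.7 + 10.2 + 22.6 + 26.7 + 19.4)/7 = 19.8571
Deviations from mean: 3.0429, 6.6429, -9.1571, -9.6571, 2.7429, 6.8429, -0.4571
Σ(y_t−ȳ)(y_{t+2}−ȳ) = (-27.8639) + (-64.1510) + (-25.1167) + (-66.0824) + (-1.2539) = -184.4680
Denominator Σ(y_t−ȳ)² = 285.0571
r_2 = -184.4680 / 285.0571 = -0.647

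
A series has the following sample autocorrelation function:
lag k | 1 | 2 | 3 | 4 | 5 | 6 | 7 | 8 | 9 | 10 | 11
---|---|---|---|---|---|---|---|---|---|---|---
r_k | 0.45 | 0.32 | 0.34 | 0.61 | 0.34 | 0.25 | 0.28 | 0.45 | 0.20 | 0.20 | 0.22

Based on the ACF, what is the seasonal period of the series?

The largest autocorrelation is r_4 = 0.61; the remaining lags stay at or below 0.45. The elevated value at lag 1 (0.45), dropping to 0.32 at lag 2, reflects decaying short-term dependence rather than seasonality.
The dominant spike at lag 4 indicates a seasonal period of 4.

4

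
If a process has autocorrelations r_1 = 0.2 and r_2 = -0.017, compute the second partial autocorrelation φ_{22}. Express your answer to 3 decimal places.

φ_{22} = (r_2 − r_1²) / (1 − r_1²)
r_1² = (0.2)² = 0.04
Numerator = -0.017 − 0.0400 = -0.0570; denominator = 1 − 0.0400 = 0.9600
φ_{22} = -0.0570 / 0.9600 = -0.059

-0.059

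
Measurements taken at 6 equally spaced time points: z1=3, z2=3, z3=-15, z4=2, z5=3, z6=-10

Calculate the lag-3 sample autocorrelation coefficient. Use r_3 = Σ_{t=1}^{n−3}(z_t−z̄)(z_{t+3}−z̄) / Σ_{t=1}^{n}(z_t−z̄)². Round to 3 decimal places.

0.460

Mean z̄ = (3 + 3 − 15 + 2 + 3 − 10)/6 = -2.3333
Deviations from mean: 5.3333, 5.3333, -12.6667, 4.3333, 5.3333, -7.6667
Numerator Σ_{t=1}^{3}(z_t−z̄)(z_{t+3}−z̄) = 148.6667
Denominator Σ(z_t−z̄)² = 323.3333
r_3 = 148.6667 / 323.3333 = 0.460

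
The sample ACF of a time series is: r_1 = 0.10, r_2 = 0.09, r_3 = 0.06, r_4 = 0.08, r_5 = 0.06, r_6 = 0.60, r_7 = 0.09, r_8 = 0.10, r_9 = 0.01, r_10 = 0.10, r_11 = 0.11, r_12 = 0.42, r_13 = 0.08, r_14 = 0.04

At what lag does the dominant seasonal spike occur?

The largest autocorrelation is r_6 = 0.60, with a weaker echo at lag 12 (0.42); the remaining lags stay at or below 0.11.
The dominant spike at lag 6 indicates a seasonal period of 6.

6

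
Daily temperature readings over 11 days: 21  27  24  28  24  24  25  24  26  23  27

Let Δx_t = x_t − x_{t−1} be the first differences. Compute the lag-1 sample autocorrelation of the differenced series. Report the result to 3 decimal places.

-0.622

First differences Δx: 6, -3, 4, -4, 0, 1, -1, 2, -3, 4
Mean of differences = 0.6000
Numerator Σ(Δx_t−Δx̄)(Δx_{t+1}−Δx̄) = -64.9600
Denominator Σ(Δx_t−Δx̄)² = 104.4000
r_1(Δx) = -64.9600 / 104.4000 = -0.622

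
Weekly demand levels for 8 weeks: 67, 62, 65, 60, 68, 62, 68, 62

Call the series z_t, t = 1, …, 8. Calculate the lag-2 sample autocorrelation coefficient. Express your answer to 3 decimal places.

0.621

Mean z̄ = (67 + 62 + 65 + 60 + 68 + 62 + 68 + 62)/8 = 64.2500
Σ(z_t−z̄)(z_{t+2}−z̄) = (2.0625) + (9.5625) + (2.8125) + (9.5625) + (14.0625) + (5.0625) = 43.1250
Denominator Σ(z_t−z̄)² = 69.5000
r_2 = 43.1250 / 69.5000 = 0.621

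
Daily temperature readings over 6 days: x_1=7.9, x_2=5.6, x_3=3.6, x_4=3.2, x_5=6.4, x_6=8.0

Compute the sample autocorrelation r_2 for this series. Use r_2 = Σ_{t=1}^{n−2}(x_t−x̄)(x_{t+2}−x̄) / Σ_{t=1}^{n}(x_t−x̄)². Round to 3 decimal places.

Mean x̄ = (7.9 + 5.6 + 3.6 + 3.2 + 6.4 + 8.0)/6 = 5.7833
Σ(x_t−x̄)(x_{t+2}−x̄) = (-4.6214) + (0.4736) + (-1.3464) + (-5.7264) = -11.2206
Denominator Σ(x_t−x̄)² = 21.2483
r_2 = -11.2206 / 21.2483 = -0.528

-0.528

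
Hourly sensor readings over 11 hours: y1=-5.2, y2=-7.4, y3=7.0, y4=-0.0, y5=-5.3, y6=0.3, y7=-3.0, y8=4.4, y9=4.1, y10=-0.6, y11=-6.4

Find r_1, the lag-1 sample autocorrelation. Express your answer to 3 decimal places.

-0.049

Mean ȳ = (-5.2 − 7.4 + 7.0 − 0.0 − 5.3 + 0.3 − 3.0 + 4.4 + 4.1 − 0.6 − 6.4)/11 = -1.1000
Numerator Σ_{t=1}^{10}(y_t−ȳ)(y_{t+1}−ȳ) = -11.3500
Denominator Σ(y_t−ȳ)² = 232.1600
r_1 = -11.3500 / 232.1600 = -0.049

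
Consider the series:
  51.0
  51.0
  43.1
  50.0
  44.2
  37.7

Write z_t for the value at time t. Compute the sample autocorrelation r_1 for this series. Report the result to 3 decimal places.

0.040

Mean z̄ = (51.0 + 51.0 + 43.1 + 50.0 + 44.2 + 37.7)/6 = 46.1667
Deviations from mean: 4.8333, 4.8333, -3.0667, 3.8333, -1.9667, -8.4667
Numerator Σ_{t=1}^{5}(z_t−z̄)(z_{t+1}−z̄) = 5.8956
Denominator Σ(z_t−z̄)² = 146.3733
r_1 = 5.8956 / 146.3733 = 0.040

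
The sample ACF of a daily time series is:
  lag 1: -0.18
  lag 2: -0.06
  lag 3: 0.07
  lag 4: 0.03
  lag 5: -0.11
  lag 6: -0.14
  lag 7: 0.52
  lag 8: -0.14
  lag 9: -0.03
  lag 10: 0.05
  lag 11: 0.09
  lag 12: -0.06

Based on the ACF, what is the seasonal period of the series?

The largest autocorrelation is r_7 = 0.52; the remaining lags stay at or below 0.09.
The dominant spike at lag 7 indicates a seasonal period of 7.

7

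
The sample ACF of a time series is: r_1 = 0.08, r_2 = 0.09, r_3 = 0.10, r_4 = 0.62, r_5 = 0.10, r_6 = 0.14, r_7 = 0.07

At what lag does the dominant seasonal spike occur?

The largest autocorrelation is r_4 = 0.62; the remaining lags stay at or below 0.14.
The dominant spike at lag 4 indicates a seasonal period of 4.

4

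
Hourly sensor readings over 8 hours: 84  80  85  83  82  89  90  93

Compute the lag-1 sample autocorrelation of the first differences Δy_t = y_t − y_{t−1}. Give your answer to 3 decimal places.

First differences Δy: -4, 5, -2, -1, 7, 1, 3
Mean of differences = 1.2857
Numerator Σ(Δy_t−Δȳ)(Δy_{t+1}−Δȳ) = -39.5102
Denominator Σ(Δy_t−Δȳ)² = 93.4286
r_1(Δy) = -39.5102 / 93.4286 = -0.423

-0.423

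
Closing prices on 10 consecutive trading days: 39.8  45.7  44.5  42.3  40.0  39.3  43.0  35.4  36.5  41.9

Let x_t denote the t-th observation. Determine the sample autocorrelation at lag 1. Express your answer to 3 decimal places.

Mean x̄ = (39.8 + 45.7 + 44.5 + 42.3 + 40.0 + 39.3 + 43.0 + 35.4 + 36.5 + 41.9)/10 = 40.8400
Numerator Σ_{t=1}^{9}(x_t−x̄)(x_{t+1}−x̄) = 22.0764
Denominator Σ(x_t−x̄)² = 97.5240
r_1 = 22.0764 / 97.5240 = 0.226

0.226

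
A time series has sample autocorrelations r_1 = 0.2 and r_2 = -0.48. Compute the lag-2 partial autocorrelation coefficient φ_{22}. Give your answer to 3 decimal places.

φ_{22} = (r_2 − r_1²) / (1 − r_1²)
r_1² = (0.2)² = 0.04
Numerator = -0.48 − 0.0400 = -0.5200; denominator = 1 − 0.0400 = 0.9600
φ_{22} = -0.5200 / 0.9600 = -0.542

-0.542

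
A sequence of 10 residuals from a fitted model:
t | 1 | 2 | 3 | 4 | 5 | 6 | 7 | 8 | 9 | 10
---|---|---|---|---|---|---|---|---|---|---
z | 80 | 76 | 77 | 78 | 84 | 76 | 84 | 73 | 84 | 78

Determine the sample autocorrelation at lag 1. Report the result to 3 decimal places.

Mean z̄ = (80 + 76 + 77 + 78 + 84 + 76 + 84 + 73 + 84 + 78)/10 = 79.0000
Numerator Σ_{t=1}^{9}(z_t−z̄)(z_{t+1}−z̄) = -95.0000
Denominator Σ(z_t−z̄)² = 136.0000
r_1 = -95.0000 / 136.0000 = -0.699

-0.699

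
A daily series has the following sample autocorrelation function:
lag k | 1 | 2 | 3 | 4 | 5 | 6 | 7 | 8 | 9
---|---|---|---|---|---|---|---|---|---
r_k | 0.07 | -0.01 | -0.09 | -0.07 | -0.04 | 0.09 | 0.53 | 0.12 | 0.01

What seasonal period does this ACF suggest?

7

The largest autocorrelation is r_7 = 0.53; the remaining lags stay at or below 0.12.
The dominant spike at lag 7 indicates a seasonal period of 7.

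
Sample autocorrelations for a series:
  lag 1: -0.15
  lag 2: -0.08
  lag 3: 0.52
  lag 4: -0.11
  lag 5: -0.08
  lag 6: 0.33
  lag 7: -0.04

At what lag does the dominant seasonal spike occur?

The largest autocorrelation is r_3 = 0.52, with a weaker echo at lag 6 (0.33); the remaining lags stay at or below -0.04.
The dominant spike at lag 3 indicates a seasonal period of 3.

3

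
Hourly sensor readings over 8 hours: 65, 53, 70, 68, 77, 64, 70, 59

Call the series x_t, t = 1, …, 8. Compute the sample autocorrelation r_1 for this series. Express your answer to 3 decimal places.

-0.173

Mean x̄ = (65 + 53 + 70 + 68 + 77 + 64 + 70 + 59)/8 = 65.7500
Numerator Σ_{t=1}^{7}(x_t−x̄)(x_{t+1}−x̄) = -65.5625
Denominator Σ(x_t−x̄)² = 379.5000
r_1 = -65.5625 / 379.5000 = -0.173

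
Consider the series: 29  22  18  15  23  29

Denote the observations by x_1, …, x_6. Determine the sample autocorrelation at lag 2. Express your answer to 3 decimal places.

Mean x̄ = (29 + 22 + 18 + 15 + 23 + 29)/6 = 22.6667
Deviations from mean: 6.3333, -0.6667, -4.6667, -7.6667, 0.3333, 6.3333
Σ(x_t−x̄)(x_{t+2}−x̄) = (-29.5556) + (5.1111) + (-1.5556) + (-48.5556) = -74.5556
Denominator Σ(x_t−x̄)² = 161.3333
r_2 = -74.5556 / 161.3333 = -0.462

-0.462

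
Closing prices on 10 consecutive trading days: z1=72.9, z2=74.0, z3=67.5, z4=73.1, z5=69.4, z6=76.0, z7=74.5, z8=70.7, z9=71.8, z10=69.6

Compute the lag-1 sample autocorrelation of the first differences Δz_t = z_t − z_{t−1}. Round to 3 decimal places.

-0.654

First differences Δz: 1.1, -6.5, 5.6, -3.7, 6.6, -1.5, -3.8, 1.1, -2.2
Mean of differences = -0.3667
Numerator Σ(Δz_t−Δz̄)(Δz_{t+1}−Δz̄) = -100.4311
Denominator Σ(Δz_t−Δz̄)² = 153.6000
r_1(Δz) = -100.4311 / 153.6000 = -0.654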